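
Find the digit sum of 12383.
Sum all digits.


1 + 2 + 3 + 8 + 3 = 17


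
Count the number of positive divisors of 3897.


3897 = 3^2 × 433^1
d(3897) = (2+1) × (1+1) = 6

6 divisors


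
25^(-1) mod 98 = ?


Use the extended Euclidean algorithm on (98, 25); each row r = 98*s + 25*t:
r=98, s=1, t=0
r=25, s=0, t=1
q=3: r=23, s=1, t=-3   [98*(1) + 25*(-3) = 23]
q=1: r=2, s=-1, t=4   [98*(-1) + 25*(4) = 2]
q=11: r=1, s=12, t=-47   [98*(12) + 25*(-47) = 1]
q=2: r=0, s=-25, t=98   [98*(-25) + 25*(98) = 0]
GCD = 1 with t = -47, so 25*(-47) ≡ 1 (mod 98)
Inverse = -47 mod 98 = 51
Check: 25 * 51 = 1275 ≡ 1 (mod 98)

25^(-1) ≡ 51 (mod 98)


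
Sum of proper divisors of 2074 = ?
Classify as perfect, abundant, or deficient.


Proper divisors: 1, 2, 17, 34, 61, 122, 1037
Sum = 1 + 2 + 17 + 34 + 61 + 122 + 1037 = 1274
1274 < 2074 → deficient

s(2074) = 1274 (deficient)


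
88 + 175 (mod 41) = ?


88 + 175 = 263
263 mod 41 = 17


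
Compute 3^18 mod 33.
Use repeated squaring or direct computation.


3^1 mod 33 = 3
3^2 mod 33 = 9
3^3 mod 33 = 27
3^4 mod 33 = 15
3^5 mod 33 = 12
3^6 mod 33 = 3
3^7 mod 33 = 9
3^8 mod 33 = 27
3^9 mod 33 = 15
3^10 mod 33 = 12
3^11 mod 33 = 3
3^12 mod 33 = 9
3^13 mod 33 = 27
3^14 mod 33 = 15
3^15 mod 33 = 12
3^16 mod 33 = 3
3^17 mod 33 = 9
3^18 mod 33 = 27


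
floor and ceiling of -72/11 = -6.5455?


-72/11 = -6.5455
floor = -7
ceil = -6

floor = -7, ceil = -6


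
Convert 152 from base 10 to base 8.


152 (base 10) = 152 (decimal)
152 (decimal) = 230 (base 8)


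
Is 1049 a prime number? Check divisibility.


Check divisors up to sqrt(1049) = 32.3883
No divisors found.
1049 is prime.

Yes, 1049 is prime


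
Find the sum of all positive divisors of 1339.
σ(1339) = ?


Divisors of 1339: 1, 13, 103, 1339
Sum = 1 + 13 + 103 + 1339 = 1456

σ(1339) = 1456


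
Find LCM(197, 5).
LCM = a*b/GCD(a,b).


GCD(197, 5) = 1
LCM = 197*5/1 = 985/1 = 985

LCM = 985


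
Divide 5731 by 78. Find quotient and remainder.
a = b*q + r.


5731 = 78 * 73 + 37
Check: 5694 + 37 = 5731

q = 73, r = 37


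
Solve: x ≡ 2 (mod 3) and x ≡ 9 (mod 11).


M = 3*11 = 33
M1 = M/3 = 11, M2 = M/11 = 3
M1^(-1) mod 3 = 2, M2^(-1) mod 11 = 4
x = 2*11*2 + 9*3*4 = 152
152 mod 33 = 20
Check: 20 mod 3 = 2 ✓, 20 mod 11 = 9 ✓

x ≡ 20 (mod 33)


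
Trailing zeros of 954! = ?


floor(954/5) = 190
floor(954/25) = 38
floor(954/125) = 7
floor(954/625) = 1
Total = 236

236 trailing zeros


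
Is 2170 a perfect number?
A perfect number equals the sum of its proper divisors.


Proper divisors of 2170: 1, 2, 5, 7, 10, 14, 31, 35, 62, 70, 155, 217, 310, 434, 1085
Sum = 1 + 2 + 5 + 7 + 10 + 14 + 31 + 35 + 62 + 70 + 155 + 217 + 310 + 434 + 1085 = 2438

No, 2170 is not perfect (2438 ≠ 2170)


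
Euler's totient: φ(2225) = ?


2225 = 5^2 × 89
Prime factors: 5, 89
φ(2225) = 2225 × (1-1/5) × (1-1/89)
= 2225 × 4/5 × 88/89 = 1760

φ(2225) = 1760


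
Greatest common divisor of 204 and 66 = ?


204 = 3 * 66 + 6
66 = 11 * 6 + 0
GCD = 6


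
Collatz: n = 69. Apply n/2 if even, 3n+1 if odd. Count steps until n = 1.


69 → 208 → 104 → 52 → 26 → 13 → 40 → 20 → 10 → 5 → 16 → 8 → 4 → 2 → 1
Total steps = 14

14 steps


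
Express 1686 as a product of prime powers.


1686 / 2 = 843
843 / 3 = 281
281 / 281 = 1
1686 = 2 × 3 × 281


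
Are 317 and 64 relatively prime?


Euclidean algorithm:
317 = 4 * 64 + 61
64 = 1 * 61 + 3
61 = 20 * 3 + 1
3 = 3 * 1 + 0
GCD(317, 64) = 1

Yes, coprime (GCD = 1)


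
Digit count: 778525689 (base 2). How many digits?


778525689 in base 2 = 101110011001110101101111111001
Number of digits = 30

30 digits (base 2)


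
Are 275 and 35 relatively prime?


Euclidean algorithm:
275 = 7 * 35 + 30
35 = 1 * 30 + 5
30 = 6 * 5 + 0
GCD(275, 35) = 5

No, not coprime (GCD = 5)


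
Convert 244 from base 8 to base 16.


244 (base 8) = 164 (decimal)
164 (decimal) = A4 (base 16)


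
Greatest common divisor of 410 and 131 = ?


410 = 3 * 131 + 17
131 = 7 * 17 + 12
17 = 1 * 12 + 5
12 = 2 * 5 + 2
5 = 2 * 2 + 1
2 = 2 * 1 + 0
GCD = 1


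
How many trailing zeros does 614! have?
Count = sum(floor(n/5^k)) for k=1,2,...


floor(614/5) = 122
floor(614/25) = 24
floor(614/125) = 4
Total = 150

150 trailing zeros


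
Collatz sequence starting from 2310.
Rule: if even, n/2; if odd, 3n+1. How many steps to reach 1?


2310 → 1155 → 3466 → 1733 → 5200 → 2600 → 1300 → 650 → 325 → 976 → 488 → 244 → 122 → 61 → 184 → 92 → 46 → 23 → 70 → 35 → 106 → 53 → 160 → 80 → 40 → 20 → 10 → 5 → 16 → 8 → 4 → 2 → 1
Total steps = 32

32 steps


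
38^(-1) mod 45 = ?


Use the extended Euclidean algorithm on (45, 38); each row r = 45*s + 38*t:
r=45, s=1, t=0
r=38, s=0, t=1
q=1: r=7, s=1, t=-1   [45*(1) + 38*(-1) = 7]
q=5: r=3, s=-5, t=6   [45*(-5) + 38*(6) = 3]
q=2: r=1, s=11, t=-13   [45*(11) + 38*(-13) = 1]
q=3: r=0, s=-38, t=45   [45*(-38) + 38*(45) = 0]
GCD = 1 with t = -13, so 38*(-13) ≡ 1 (mod 45)
Inverse = -13 mod 45 = 32
Check: 38 * 32 = 1216 ≡ 1 (mod 45)

38^(-1) ≡ 32 (mod 45)


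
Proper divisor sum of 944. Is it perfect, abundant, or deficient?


Proper divisors: 1, 2, 4, 8, 16, 59, 118, 236, 472
Sum = 1 + 2 + 4 + 8 + 16 + 59 + 118 + 236 + 472 = 916
916 < 944 → deficient

s(944) = 916 (deficient)


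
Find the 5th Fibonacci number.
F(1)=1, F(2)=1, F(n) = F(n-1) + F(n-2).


Sequence: 1, 1, 2, 3, 5
F(5) = 5


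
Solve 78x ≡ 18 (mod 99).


GCD(78, 99) = 3 divides 18
Divide: 26x ≡ 6 (mod 33)
x ≡ 18 (mod 33)


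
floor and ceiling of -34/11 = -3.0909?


-34/11 = -3.0909
floor = -4
ceil = -3

floor = -4, ceil = -3


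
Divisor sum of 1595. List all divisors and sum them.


Divisors of 1595: 1, 5, 11, 29, 55, 145, 319, 1595
Sum = 1 + 5 + 11 + 29 + 55 + 145 + 319 + 1595 = 2160

σ(1595) = 2160


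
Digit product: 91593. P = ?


9 × 1 × 5 × 9 × 3 = 1215


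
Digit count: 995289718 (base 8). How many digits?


995289718 in base 8 = 7324565166
Number of digits = 10

10 digits (base 8)


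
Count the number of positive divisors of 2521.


2521 = 2521^1
d(2521) = (1+1) = 2

2 divisors


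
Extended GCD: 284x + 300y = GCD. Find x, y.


Tabular extended Euclidean (each row: r = 284*s + 300*t):
r=284, s=1, t=0
r=300, s=0, t=1
q=0: r=284, s=1, t=0   [284*(1) + 300*(0) = 284]
q=1: r=16, s=-1, t=1   [284*(-1) + 300*(1) = 16]
q=17: r=12, s=18, t=-17   [284*(18) + 300*(-17) = 12]
q=1: r=4, s=-19, t=18   [284*(-19) + 300*(18) = 4]
q=3: r=0, s=75, t=-71   [284*(75) + 300*(-71) = 0]
GCD = 4; from the row with r=4: x=-19, y=18
Check: 284*(-19) + 300*(18) = -5396 + 5400 = 4

GCD = 4, x = -19, y = 18


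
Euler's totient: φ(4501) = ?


4501 = 7 × 643
Prime factors: 7, 643
φ(4501) = 4501 × (1-1/7) × (1-1/643)
= 4501 × 6/7 × 642/643 = 3852

φ(4501) = 3852


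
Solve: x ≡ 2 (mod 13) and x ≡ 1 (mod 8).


M = 13*8 = 104
M1 = M/13 = 8, M2 = M/8 = 13
M1^(-1) mod 13 = 5, M2^(-1) mod 8 = 5
x = 2*8*5 + 1*13*5 = 145
145 mod 104 = 41
Check: 41 mod 13 = 2 ✓, 41 mod 8 = 1 ✓

x ≡ 41 (mod 104)


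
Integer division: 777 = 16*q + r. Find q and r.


777 = 16 * 48 + 9
Check: 768 + 9 = 777

q = 48, r = 9


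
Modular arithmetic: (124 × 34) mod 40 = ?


124 × 34 = 4216
4216 mod 40 = 16


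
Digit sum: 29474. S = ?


2 + 9 + 4 + 7 + 4 = 26


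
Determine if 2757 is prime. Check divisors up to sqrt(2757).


2757 / 3 = 919 (exact division)
2757 is NOT prime.

No, 2757 is not prime


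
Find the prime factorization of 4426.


4426 / 2 = 2213
2213 / 2213 = 1
4426 = 2 × 2213


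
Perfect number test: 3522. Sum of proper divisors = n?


Proper divisors of 3522: 1, 2, 3, 6, 587, 1174, 1761
Sum = 1 + 2 + 3 + 6 + 587 + 1174 + 1761 = 3534

No, 3522 is not perfect (3534 ≠ 3522)


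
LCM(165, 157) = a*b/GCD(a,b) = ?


GCD(165, 157) = 1
LCM = 165*157/1 = 25905/1 = 25905

LCM = 25905


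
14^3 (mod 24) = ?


14^1 mod 24 = 14
14^2 mod 24 = 4
14^3 mod 24 = 8


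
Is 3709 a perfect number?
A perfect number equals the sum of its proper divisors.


Proper divisors of 3709: 1
Sum = 1 = 1

No, 3709 is not perfect (1 ≠ 3709)


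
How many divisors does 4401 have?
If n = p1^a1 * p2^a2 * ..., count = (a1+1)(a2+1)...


4401 = 3^3 × 163^1
d(4401) = (3+1) × (1+1) = 8

8 divisors


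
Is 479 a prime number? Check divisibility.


Check divisors up to sqrt(479) = 21.8861
No divisors found.
479 is prime.

Yes, 479 is prime


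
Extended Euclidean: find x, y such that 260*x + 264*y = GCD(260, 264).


Tabular extended Euclidean (each row: r = 260*s + 264*t):
r=260, s=1, t=0
r=264, s=0, t=1
q=0: r=260, s=1, t=0   [260*(1) + 264*(0) = 260]
q=1: r=4, s=-1, t=1   [260*(-1) + 264*(1) = 4]
q=65: r=0, s=66, t=-65   [260*(66) + 264*(-65) = 0]
GCD = 4; from the row with r=4: x=-1, y=1
Check: 260*(-1) + 264*(1) = -260 + 264 = 4

GCD = 4, x = -1, y = 1


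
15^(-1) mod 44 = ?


Use the extended Euclidean algorithm on (44, 15); each row r = 44*s + 15*t:
r=44, s=1, t=0
r=15, s=0, t=1
q=2: r=14, s=1, t=-2   [44*(1) + 15*(-2) = 14]
q=1: r=1, s=-1, t=3   [44*(-1) + 15*(3) = 1]
q=14: r=0, s=15, t=-44   [44*(15) + 15*(-44) = 0]
GCD = 1 with t = 3, so 15*(3) ≡ 1 (mod 44)
Inverse = 3 mod 44 = 3
Check: 15 * 3 = 45 ≡ 1 (mod 44)

15^(-1) ≡ 3 (mod 44)


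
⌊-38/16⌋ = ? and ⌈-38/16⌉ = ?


-38/16 = -2.3750
floor = -3
ceil = -2

floor = -3, ceil = -2


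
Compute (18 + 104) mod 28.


18 + 104 = 122
122 mod 28 = 10


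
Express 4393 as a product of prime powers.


4393 / 23 = 191
191 / 191 = 1
4393 = 23 × 191


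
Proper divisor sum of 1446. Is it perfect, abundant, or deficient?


Proper divisors: 1, 2, 3, 6, 241, 482, 723
Sum = 1 + 2 + 3 + 6 + 241 + 482 + 723 = 1458
1458 > 1446 → abundant

s(1446) = 1458 (abundant)


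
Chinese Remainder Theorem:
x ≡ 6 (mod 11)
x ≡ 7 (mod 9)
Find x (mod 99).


M = 11*9 = 99
M1 = M/11 = 9, M2 = M/9 = 11
M1^(-1) mod 11 = 5, M2^(-1) mod 9 = 5
x = 6*9*5 + 7*11*5 = 655
655 mod 99 = 61
Check: 61 mod 11 = 6 ✓, 61 mod 9 = 7 ✓

x ≡ 61 (mod 99)


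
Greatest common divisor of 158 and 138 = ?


158 = 1 * 138 + 20
138 = 6 * 20 + 18
20 = 1 * 18 + 2
18 = 9 * 2 + 0
GCD = 2


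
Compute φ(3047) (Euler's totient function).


3047 = 11 × 277
Prime factors: 11, 277
φ(3047) = 3047 × (1-1/11) × (1-1/277)
= 3047 × 10/11 × 276/277 = 2760

φ(3047) = 2760


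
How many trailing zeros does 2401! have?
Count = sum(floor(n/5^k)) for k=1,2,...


floor(2401/5) = 480
floor(2401/25) = 96
floor(2401/125) = 19
floor(2401/625) = 3
Total = 598

598 trailing zeros


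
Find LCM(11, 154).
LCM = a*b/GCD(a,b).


GCD(11, 154) = 11
LCM = 11*154/11 = 1694/11 = 154

LCM = 154


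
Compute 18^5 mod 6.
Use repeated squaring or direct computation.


18^1 mod 6 = 0
18^2 mod 6 = 0
18^3 mod 6 = 0
18^4 mod 6 = 0
18^5 mod 6 = 0


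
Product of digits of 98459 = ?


9 × 8 × 4 × 5 × 9 = 12960


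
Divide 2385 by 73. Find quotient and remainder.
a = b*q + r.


2385 = 73 * 32 + 49
Check: 2336 + 49 = 2385

q = 32, r = 49


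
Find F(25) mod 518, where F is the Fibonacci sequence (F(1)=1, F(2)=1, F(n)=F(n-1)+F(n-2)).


F(k) mod 518 for k=1..25:
1, 1, 2, 3, 5, 8, 13, 21, 34, 55, 89, 144, 233, 377, 92, 469, 43, 512, 37, 31, 68, 99, 167, 266, 433
F(25) mod 518 = 433


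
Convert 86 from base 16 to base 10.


86 (base 16) = 134 (decimal)
134 (decimal) = 134 (base 10)


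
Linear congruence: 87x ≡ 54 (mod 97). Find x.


GCD(87, 97) = 1, unique solution
a^(-1) mod 97 = 29
x = 29 * 54 mod 97 = 14

x ≡ 14 (mod 97)


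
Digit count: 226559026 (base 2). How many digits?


226559026 in base 2 = 1101100000010000010000110010
Number of digits = 28

28 digits (base 2)


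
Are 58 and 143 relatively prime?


Euclidean algorithm:
143 = 2 * 58 + 27
58 = 2 * 27 + 4
27 = 6 * 4 + 3
4 = 1 * 3 + 1
3 = 3 * 1 + 0
GCD(58, 143) = 1

Yes, coprime (GCD = 1)


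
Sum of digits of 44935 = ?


4 + 4 + 9 + 3 + 5 = 25


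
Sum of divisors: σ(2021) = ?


Divisors of 2021: 1, 43, 47, 2021
Sum = 1 + 43 + 47 + 2021 = 2112

σ(2021) = 2112


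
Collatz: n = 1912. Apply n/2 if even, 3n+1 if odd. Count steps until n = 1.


1912 → 956 → 478 → 239 → 718 → 359 → 1078 → 539 → 1618 → 809 → 2428 → 1214 → 607 → 1822 → 911 → 2734 → 1367 → 4102 → 2051 → 6154 → 3077 → 9232 → 4616 → 2308 → 1154 → 577 → 1732 → 866 → 433 → 1300 → 650 → 325 → 976 → 488 → 244 → 122 → 61 → 184 → 92 → 46 → 23 → 70 → 35 → 106 → 53 → 160 → 80 → 40 → 20 → 10 → 5 → 16 → 8 → 4 → 2 → 1
Total steps = 55

55 steps


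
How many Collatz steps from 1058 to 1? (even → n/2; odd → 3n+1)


1058 → 529 → 1588 → 794 → 397 → 1192 → 596 → 298 → 149 → 448 → 224 → 112 → 56 → 28 → 14 → 7 → 22 → 11 → 34 → 17 → 52 → 26 → 13 → 40 → 20 → 10 → 5 → 16 → 8 → 4 → 2 → 1
Total steps = 31

31 steps


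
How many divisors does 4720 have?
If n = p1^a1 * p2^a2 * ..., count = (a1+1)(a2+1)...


4720 = 2^4 × 5^1 × 59^1
d(4720) = (4+1) × (1+1) × (1+1) = 20

20 divisors


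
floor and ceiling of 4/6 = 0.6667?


4/6 = 0.6667
floor = 0
ceil = 1

floor = 0, ceil = 1


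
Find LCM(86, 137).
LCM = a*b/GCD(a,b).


GCD(86, 137) = 1
LCM = 86*137/1 = 11782/1 = 11782

LCM = 11782


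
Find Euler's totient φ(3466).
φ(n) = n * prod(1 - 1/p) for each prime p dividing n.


3466 = 2 × 1733
Prime factors: 2, 1733
φ(3466) = 3466 × (1-1/2) × (1-1/1733)
= 3466 × 1/2 × 1732/1733 = 1732

φ(3466) = 1732


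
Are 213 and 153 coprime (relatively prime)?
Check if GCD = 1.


Euclidean algorithm:
213 = 1 * 153 + 60
153 = 2 * 60 + 33
60 = 1 * 33 + 27
33 = 1 * 27 + 6
27 = 4 * 6 + 3
6 = 2 * 3 + 0
GCD(213, 153) = 3

No, not coprime (GCD = 3)


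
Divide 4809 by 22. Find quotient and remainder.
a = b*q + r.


4809 = 22 * 218 + 13
Check: 4796 + 13 = 4809

q = 218, r = 13


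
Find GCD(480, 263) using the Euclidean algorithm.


480 = 1 * 263 + 217
263 = 1 * 217 + 46
217 = 4 * 46 + 33
46 = 1 * 33 + 13
33 = 2 * 13 + 7
13 = 1 * 7 + 6
7 = 1 * 6 + 1
6 = 6 * 1 + 0
GCD = 1


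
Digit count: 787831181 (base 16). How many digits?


787831181 in base 16 = 2EF5598D
Number of digits = 8

8 digits (base 16)


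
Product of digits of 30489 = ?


3 × 0 × 4 × 8 × 9 = 0


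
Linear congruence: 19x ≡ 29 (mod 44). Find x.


GCD(19, 44) = 1, unique solution
a^(-1) mod 44 = 7
x = 7 * 29 mod 44 = 27

x ≡ 27 (mod 44)


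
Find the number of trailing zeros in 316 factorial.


floor(316/5) = 63
floor(316/25) = 12
floor(316/125) = 2
Total = 77

77 trailing zeros


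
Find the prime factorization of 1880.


1880 / 2 = 940
940 / 2 = 470
470 / 2 = 235
235 / 5 = 47
47 / 47 = 1
1880 = 2^3 × 5 × 47


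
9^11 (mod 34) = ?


9^1 mod 34 = 9
9^2 mod 34 = 13
9^3 mod 34 = 15
9^4 mod 34 = 33
9^5 mod 34 = 25
9^6 mod 34 = 21
9^7 mod 34 = 19
9^8 mod 34 = 1
9^9 mod 34 = 9
9^10 mod 34 = 13
9^11 mod 34 = 15


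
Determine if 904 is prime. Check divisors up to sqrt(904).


904 / 2 = 452 (exact division)
904 is NOT prime.

No, 904 is not prime


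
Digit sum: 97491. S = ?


9 + 7 + 4 + 9 + 1 = 30


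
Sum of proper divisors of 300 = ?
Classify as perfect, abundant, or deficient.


Proper divisors: 1, 2, 3, 4, 5, 6, 10, 12, 15, 20, 25, 30, 50, 60, 75, 100, 150
Sum = 1 + 2 + 3 + 4 + 5 + 6 + 10 + 12 + 15 + 20 + 25 + 30 + 50 + 60 + 75 + 100 + 150 = 568
568 > 300 → abundant

s(300) = 568 (abundant)


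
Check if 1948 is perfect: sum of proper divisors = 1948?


Proper divisors of 1948: 1, 2, 4, 487, 974
Sum = 1 + 2 + 4 + 487 + 974 = 1468

No, 1948 is not perfect (1468 ≠ 1948)


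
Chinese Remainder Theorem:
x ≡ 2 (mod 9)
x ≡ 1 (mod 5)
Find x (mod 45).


M = 9*5 = 45
M1 = M/9 = 5, M2 = M/5 = 9
M1^(-1) mod 9 = 2, M2^(-1) mod 5 = 4
x = 2*5*2 + 1*9*4 = 56
56 mod 45 = 11
Check: 11 mod 9 = 2 ✓, 11 mod 5 = 1 ✓

x ≡ 11 (mod 45)


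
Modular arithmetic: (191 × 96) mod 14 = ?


191 × 96 = 18336
18336 mod 14 = 10


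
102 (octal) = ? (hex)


102 (base 8) = 66 (decimal)
66 (decimal) = 42 (base 16)


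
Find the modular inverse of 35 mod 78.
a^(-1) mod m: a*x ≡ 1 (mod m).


Use the extended Euclidean algorithm on (78, 35); each row r = 78*s + 35*t:
r=78, s=1, t=0
r=35, s=0, t=1
q=2: r=8, s=1, t=-2   [78*(1) + 35*(-2) = 8]
q=4: r=3, s=-4, t=9   [78*(-4) + 35*(9) = 3]
q=2: r=2, s=9, t=-20   [78*(9) + 35*(-20) = 2]
q=1: r=1, s=-13, t=29   [78*(-13) + 35*(29) = 1]
q=2: r=0, s=35, t=-78   [78*(35) + 35*(-78) = 0]
GCD = 1 with t = 29, so 35*(29) ≡ 1 (mod 78)
Inverse = 29 mod 78 = 29
Check: 35 * 29 = 1015 ≡ 1 (mod 78)

35^(-1) ≡ 29 (mod 78)


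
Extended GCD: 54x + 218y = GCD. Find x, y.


Tabular extended Euclidean (each row: r = 54*s + 218*t):
r=54, s=1, t=0
r=218, s=0, t=1
q=0: r=54, s=1, t=0   [54*(1) + 218*(0) = 54]
q=4: r=2, s=-4, t=1   [54*(-4) + 218*(1) = 2]
q=27: r=0, s=109, t=-27   [54*(109) + 218*(-27) = 0]
GCD = 2; from the row with r=2: x=-4, y=1
Check: 54*(-4) + 218*(1) = -216 + 218 = 2

GCD = 2, x = -4, y = 1


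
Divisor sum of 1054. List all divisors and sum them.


Divisors of 1054: 1, 2, 17, 31, 34, 62, 527, 1054
Sum = 1 + 2 + 17 + 31 + 34 + 62 + 527 + 1054 = 1728

σ(1054) = 1728


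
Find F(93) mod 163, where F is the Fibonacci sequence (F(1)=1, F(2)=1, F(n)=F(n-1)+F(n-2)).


F(k) mod 163 for k=1..93:
1, 1, 2, 3, 5, 8, 13, 21, 34, 55, 89, 144, 70, 51, 121, 9, 130, 139, 106, 82, 25, 107, 132, 76, 45, 121, 3, 124, 127, 88, 52, 140, 29, 6, 35, 41, 76, 117, 30, 147, 14, 161, 12, 10, 22, 32, 54, 86, 140, 63, 40, 103, 143, 83, 63, 146, 46, 29, 75, 104, 16, 120, 136, 93, 66, 159, 62, 58, 120, 15, 135, 150, 122, 109, 68, 14, 82, 96, 15, 111, 126, 74, 37, 111, 148, 96, 81, 14, 95, 109, 41, 150, 28
F(93) mod 163 = 28


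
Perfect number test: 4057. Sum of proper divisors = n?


Proper divisors of 4057: 1
Sum = 1 = 1

No, 4057 is not perfect (1 ≠ 4057)


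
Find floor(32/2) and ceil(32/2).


32/2 = 16.0000
floor = 16
ceil = 16

floor = 16, ceil = 16


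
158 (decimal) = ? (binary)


158 (base 10) = 158 (decimal)
158 (decimal) = 10011110 (base 2)


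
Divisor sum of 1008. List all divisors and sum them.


Divisors of 1008: 1, 2, 3, 4, 6, 7, 8, 9, 12, 14, 16, 18, 21, 24, 28, 36, 42, 48, 56, 63, 72, 84, 112, 126, 144, 168, 252, 336, 504, 1008
Sum = 1 + 2 + 3 + 4 + 6 + 7 + 8 + 9 + 12 + 14 + 16 + 18 + 21 + 24 + 28 + 36 + 42 + 48 + 56 + 63 + 72 + 84 + 112 + 126 + 144 + 168 + 252 + 336 + 504 + 1008 = 3224

σ(1008) = 3224


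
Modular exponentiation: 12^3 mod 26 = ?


12^1 mod 26 = 12
12^2 mod 26 = 14
12^3 mod 26 = 12


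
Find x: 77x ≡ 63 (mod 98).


GCD(77, 98) = 7 divides 63
Divide: 11x ≡ 9 (mod 14)
x ≡ 11 (mod 14)


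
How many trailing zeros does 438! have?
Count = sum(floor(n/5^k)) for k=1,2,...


floor(438/5) = 87
floor(438/25) = 17
floor(438/125) = 3
Total = 107

107 trailing zeros


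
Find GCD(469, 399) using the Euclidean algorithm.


469 = 1 * 399 + 70
399 = 5 * 70 + 49
70 = 1 * 49 + 21
49 = 2 * 21 + 7
21 = 3 * 7 + 0
GCD = 7


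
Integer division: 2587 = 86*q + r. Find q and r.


2587 = 86 * 30 + 7
Check: 2580 + 7 = 2587

q = 30, r = 7


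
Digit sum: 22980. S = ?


2 + 2 + 9 + 8 + 0 = 21


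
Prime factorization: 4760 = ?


4760 / 2 = 2380
2380 / 2 = 1190
1190 / 2 = 595
595 / 5 = 119
119 / 7 = 17
17 / 17 = 1
4760 = 2^3 × 5 × 7 × 17


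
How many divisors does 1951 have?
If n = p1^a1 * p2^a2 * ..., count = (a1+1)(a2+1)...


1951 = 1951^1
d(1951) = (1+1) = 2

2 divisors


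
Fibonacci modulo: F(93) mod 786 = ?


F(k) mod 786 for k=1..93:
1, 1, 2, 3, 5, 8, 13, 21, 34, 55, 89, 144, 233, 377, 610, 201, 25, 226, 251, 477, 728, 419, 361, 780, 355, 349, 704, 267, 185, 452, 637, 303, 154, 457, 611, 282, 107, 389, 496, 99, 595, 694, 503, 411, 128, 539, 667, 420, 301, 721, 236, 171, 407, 578, 199, 777, 190, 181, 371, 552, 137, 689, 40, 729, 769, 712, 695, 621, 530, 365, 109, 474, 583, 271, 68, 339, 407, 746, 367, 327, 694, 235, 143, 378, 521, 113, 634, 747, 595, 556, 365, 135, 500
F(93) mod 786 = 500


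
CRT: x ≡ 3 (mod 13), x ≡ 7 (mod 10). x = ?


M = 13*10 = 130
M1 = M/13 = 10, M2 = M/10 = 13
M1^(-1) mod 13 = 4, M2^(-1) mod 10 = 7
x = 3*10*4 + 7*13*7 = 757
757 mod 130 = 107
Check: 107 mod 13 = 3 ✓, 107 mod 10 = 7 ✓

x ≡ 107 (mod 130)


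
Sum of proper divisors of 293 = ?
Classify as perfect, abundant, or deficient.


Proper divisors: 1
Sum = 1 = 1
1 < 293 → deficient

s(293) = 1 (deficient)


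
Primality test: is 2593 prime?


Check divisors up to sqrt(2593) = 50.9215
No divisors found.
2593 is prime.

Yes, 2593 is prime


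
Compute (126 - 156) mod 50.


126 - 156 = -30
-30 mod 50 = 20


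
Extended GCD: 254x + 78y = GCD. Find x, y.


Tabular extended Euclidean (each row: r = 254*s + 78*t):
r=254, s=1, t=0
r=78, s=0, t=1
q=3: r=20, s=1, t=-3   [254*(1) + 78*(-3) = 20]
q=3: r=18, s=-3, t=10   [254*(-3) + 78*(10) = 18]
q=1: r=2, s=4, t=-13   [254*(4) + 78*(-13) = 2]
q=9: r=0, s=-39, t=127   [254*(-39) + 78*(127) = 0]
GCD = 2; from the row with r=2: x=4, y=-13
Check: 254*(4) + 78*(-13) = 1016 - 1014 = 2

GCD = 2, x = 4, y = -13


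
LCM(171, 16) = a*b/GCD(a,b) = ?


GCD(171, 16) = 1
LCM = 171*16/1 = 2736/1 = 2736

LCM = 2736


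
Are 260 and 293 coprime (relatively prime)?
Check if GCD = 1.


Euclidean algorithm:
293 = 1 * 260 + 33
260 = 7 * 33 + 29
33 = 1 * 29 + 4
29 = 7 * 4 + 1
4 = 4 * 1 + 0
GCD(260, 293) = 1

Yes, coprime (GCD = 1)


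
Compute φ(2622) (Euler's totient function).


2622 = 2 × 3 × 19 × 23
Prime factors: 2, 3, 19, 23
φ(2622) = 2622 × (1-1/2) × (1-1/3) × (1-1/19) × (1-1/23)
= 2622 × 1/2 × 2/3 × 18/19 × 22/23 = 792

φ(2622) = 792


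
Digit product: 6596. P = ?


6 × 5 × 9 × 6 = 1620


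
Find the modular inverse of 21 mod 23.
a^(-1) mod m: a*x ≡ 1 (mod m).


Use the extended Euclidean algorithm on (23, 21); each row r = 23*s + 21*t:
r=23, s=1, t=0
r=21, s=0, t=1
q=1: r=2, s=1, t=-1   [23*(1) + 21*(-1) = 2]
q=10: r=1, s=-10, t=11   [23*(-10) + 21*(11) = 1]
q=2: r=0, s=21, t=-23   [23*(21) + 21*(-23) = 0]
GCD = 1 with t = 11, so 21*(11) ≡ 1 (mod 23)
Inverse = 11 mod 23 = 11
Check: 21 * 11 = 231 ≡ 1 (mod 23)

21^(-1) ≡ 11 (mod 23)


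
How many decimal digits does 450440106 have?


450440106 has 9 digits in base 10
floor(log10(450440106)) + 1 = floor(8.6536) + 1 = 9

9 digits (base 10)


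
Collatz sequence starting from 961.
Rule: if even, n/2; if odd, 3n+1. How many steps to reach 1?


961 → 2884 → 1442 → 721 → 2164 → 1082 → 541 → 1624 → 812 → 406 → 203 → 610 → 305 → 916 → 458 → 229 → 688 → 344 → 172 → 86 → 43 → 130 → 65 → 196 → 98 → 49 → 148 → 74 → 37 → 112 → 56 → 28 → 14 → 7 → 22 → 11 → 34 → 17 → 52 → 26 → 13 → 40 → 20 → 10 → 5 → 16 → 8 → 4 → 2 → 1
Total steps = 49

49 steps


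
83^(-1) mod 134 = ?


Use the extended Euclidean algorithm on (134, 83); each row r = 134*s + 83*t:
r=134, s=1, t=0
r=83, s=0, t=1
q=1: r=51, s=1, t=-1   [134*(1) + 83*(-1) = 51]
q=1: r=32, s=-1, t=2   [134*(-1) + 83*(2) = 32]
q=1: r=19, s=2, t=-3   [134*(2) + 83*(-3) = 19]
q=1: r=13, s=-3, t=5   [134*(-3) + 83*(5) = 13]
q=1: r=6, s=5, t=-8   [134*(5) + 83*(-8) = 6]
q=2: r=1, s=-13, t=21   [134*(-13) + 83*(21) = 1]
q=6: r=0, s=83, t=-134   [134*(83) + 83*(-134) = 0]
GCD = 1 with t = 21, so 83*(21) ≡ 1 (mod 134)
Inverse = 21 mod 134 = 21
Check: 83 * 21 = 1743 ≡ 1 (mod 134)

83^(-1) ≡ 21 (mod 134)


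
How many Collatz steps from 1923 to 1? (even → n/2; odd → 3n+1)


1923 → 5770 → 2885 → 8656 → 4328 → 2164 → 1082 → 541 → 1624 → 812 → 406 → 203 → 610 → 305 → 916 → 458 → 229 → 688 → 344 → 172 → 86 → 43 → 130 → 65 → 196 → 98 → 49 → 148 → 74 → 37 → 112 → 56 → 28 → 14 → 7 → 22 → 11 → 34 → 17 → 52 → 26 → 13 → 40 → 20 → 10 → 5 → 16 → 8 → 4 → 2 → 1
Total steps = 50

50 steps


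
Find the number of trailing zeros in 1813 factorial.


floor(1813/5) = 362
floor(1813/25) = 72
floor(1813/125) = 14
floor(1813/625) = 2
Total = 450

450 trailing zeros


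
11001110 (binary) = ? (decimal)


11001110 (base 2) = 206 (decimal)
206 (decimal) = 206 (base 10)


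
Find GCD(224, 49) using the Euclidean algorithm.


224 = 4 * 49 + 28
49 = 1 * 28 + 21
28 = 1 * 21 + 7
21 = 3 * 7 + 0
GCD = 7


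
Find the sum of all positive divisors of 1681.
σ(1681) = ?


Divisors of 1681: 1, 41, 1681
Sum = 1 + 41 + 1681 = 1723

σ(1681) = 1723


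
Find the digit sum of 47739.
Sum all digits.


4 + 7 + 7 + 3 + 9 = 30


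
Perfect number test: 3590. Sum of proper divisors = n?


Proper divisors of 3590: 1, 2, 5, 10, 359, 718, 1795
Sum = 1 + 2 + 5 + 10 + 359 + 718 + 1795 = 2890

No, 3590 is not perfect (2890 ≠ 3590)


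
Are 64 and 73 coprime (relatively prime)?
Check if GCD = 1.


Euclidean algorithm:
73 = 1 * 64 + 9
64 = 7 * 9 + 1
9 = 9 * 1 + 0
GCD(64, 73) = 1

Yes, coprime (GCD = 1)


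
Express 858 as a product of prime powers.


858 / 2 = 429
429 / 3 = 143
143 / 11 = 13
13 / 13 = 1
858 = 2 × 3 × 11 × 13


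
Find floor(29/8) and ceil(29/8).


29/8 = 3.6250
floor = 3
ceil = 4

floor = 3, ceil = 4


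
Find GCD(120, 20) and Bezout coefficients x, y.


Tabular extended Euclidean (each row: r = 120*s + 20*t):
r=120, s=1, t=0
r=20, s=0, t=1
q=6: r=0, s=1, t=-6   [120*(1) + 20*(-6) = 0]
GCD = 20; from the row with r=20: x=0, y=1
Check: 120*(0) + 20*(1) = 0 + 20 = 20

GCD = 20, x = 0, y = 1


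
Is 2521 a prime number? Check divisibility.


Check divisors up to sqrt(2521) = 50.2096
No divisors found.
2521 is prime.

Yes, 2521 is prime


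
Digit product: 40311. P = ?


4 × 0 × 3 × 1 × 1 = 0


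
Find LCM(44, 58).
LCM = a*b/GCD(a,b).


GCD(44, 58) = 2
LCM = 44*58/2 = 2552/2 = 1276

LCM = 1276


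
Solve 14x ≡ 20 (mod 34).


GCD(14, 34) = 2 divides 20
Divide: 7x ≡ 10 (mod 17)
x ≡ 16 (mod 17)


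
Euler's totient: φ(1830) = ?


1830 = 2 × 3 × 5 × 61
Prime factors: 2, 3, 5, 61
φ(1830) = 1830 × (1-1/2) × (1-1/3) × (1-1/5) × (1-1/61)
= 1830 × 1/2 × 2/3 × 4/5 × 60/61 = 480

φ(1830) = 480


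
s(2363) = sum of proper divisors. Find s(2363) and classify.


Proper divisors: 1, 17, 139
Sum = 1 + 17 + 139 = 157
157 < 2363 → deficient

s(2363) = 157 (deficient)


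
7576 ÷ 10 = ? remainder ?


7576 = 10 * 757 + 6
Check: 7570 + 6 = 7576

q = 757, r = 6


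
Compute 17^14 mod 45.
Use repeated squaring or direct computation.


17^1 mod 45 = 17
17^2 mod 45 = 19
17^3 mod 45 = 8
17^4 mod 45 = 1
17^5 mod 45 = 17
17^6 mod 45 = 19
17^7 mod 45 = 8
17^8 mod 45 = 1
17^9 mod 45 = 17
17^10 mod 45 = 19
17^11 mod 45 = 8
17^12 mod 45 = 1
17^13 mod 45 = 17
17^14 mod 45 = 19


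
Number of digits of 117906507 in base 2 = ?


117906507 in base 2 = 111000001110001110001001011
Number of digits = 27

27 digits (base 2)


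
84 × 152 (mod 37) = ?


84 × 152 = 12768
12768 mod 37 = 3


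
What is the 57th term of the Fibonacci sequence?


Sequence: 1, 1, 2, 3, 5, 8, 13, 21, 34, 55, 89, 144, 233, 377, 610, 987, 1597, 2584, 4181, 6765, 10946, 17711, 28657, 46368, 75025, 121393, 196418, 317811, 514229, 832040, 1346269, 2178309, 3524578, 5702887, 9227465, 14930352, 24157817, 39088169, 63245986, 102334155, 165580141, 267914296, 433494437, 701408733, 1134903170, 1836311903, 2971215073, 4807526976, 7778742049, 12586269025, 20365011074, 32951280099, 53316291173, 86267571272, 139583862445, 225851433717, 365435296162
F(57) = 365435296162


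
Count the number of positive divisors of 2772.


2772 = 2^2 × 3^2 × 7^1 × 11^1
d(2772) = (2+1) × (2+1) × (1+1) × (1+1) = 36

36 divisors


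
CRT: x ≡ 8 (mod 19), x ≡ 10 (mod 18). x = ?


M = 19*18 = 342
M1 = M/19 = 18, M2 = M/18 = 19
M1^(-1) mod 19 = 18, M2^(-1) mod 18 = 1
x = 8*18*18 + 10*19*1 = 2782
2782 mod 342 = 46
Check: 46 mod 19 = 8 ✓, 46 mod 18 = 10 ✓

x ≡ 46 (mod 342)


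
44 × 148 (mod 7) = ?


44 × 148 = 6512
6512 mod 7 = 2


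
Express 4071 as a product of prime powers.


4071 / 3 = 1357
1357 / 23 = 59
59 / 59 = 1
4071 = 3 × 23 × 59


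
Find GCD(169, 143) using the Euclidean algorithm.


169 = 1 * 143 + 26
143 = 5 * 26 + 13
26 = 2 * 13 + 0
GCD = 13


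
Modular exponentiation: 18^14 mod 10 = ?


18^1 mod 10 = 8
18^2 mod 10 = 4
18^3 mod 10 = 2
18^4 mod 10 = 6
18^5 mod 10 = 8
18^6 mod 10 = 4
18^7 mod 10 = 2
18^8 mod 10 = 6
18^9 mod 10 = 8
18^10 mod 10 = 4
18^11 mod 10 = 2
18^12 mod 10 = 6
18^13 mod 10 = 8
18^14 mod 10 = 4


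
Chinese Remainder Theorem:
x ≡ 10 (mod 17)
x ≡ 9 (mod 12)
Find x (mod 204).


M = 17*12 = 204
M1 = M/17 = 12, M2 = M/12 = 17
M1^(-1) mod 17 = 10, M2^(-1) mod 12 = 5
x = 10*12*10 + 9*17*5 = 1965
1965 mod 204 = 129
Check: 129 mod 17 = 10 ✓, 129 mod 12 = 9 ✓

x ≡ 129 (mod 204)


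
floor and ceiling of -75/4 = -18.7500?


-75/4 = -18.7500
floor = -19
ceil = -18

floor = -19, ceil = -18


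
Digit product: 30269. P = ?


3 × 0 × 2 × 6 × 9 = 0


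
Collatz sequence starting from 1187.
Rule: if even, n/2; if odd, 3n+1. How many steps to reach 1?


1187 → 3562 → 1781 → 5344 → 2672 → 1336 → 668 → 334 → 167 → 502 → 251 → 754 → 377 → 1132 → 566 → 283 → 850 → 425 → 1276 → 638 → 319 → 958 → 479 → 1438 → 719 → 2158 → 1079 → 3238 → 1619 → 4858 → 2429 → 7288 → 3644 → 1822 → 911 → 2734 → 1367 → 4102 → 2051 → 6154 → 3077 → 9232 → 4616 → 2308 → 1154 → 577 → 1732 → 866 → 433 → 1300 → 650 → 325 → 976 → 488 → 244 → 122 → 61 → 184 → 92 → 46 → 23 → 70 → 35 → 106 → 53 → 160 → 80 → 40 → 20 → 10 → 5 → 16 → 8 → 4 → 2 → 1
Total steps = 75

75 steps


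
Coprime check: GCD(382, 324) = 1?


Euclidean algorithm:
382 = 1 * 324 + 58
324 = 5 * 58 + 34
58 = 1 * 34 + 24
34 = 1 * 24 + 10
24 = 2 * 10 + 4
10 = 2 * 4 + 2
4 = 2 * 2 + 0
GCD(382, 324) = 2

No, not coprime (GCD = 2)


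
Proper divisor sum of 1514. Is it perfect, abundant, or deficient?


Proper divisors: 1, 2, 757
Sum = 1 + 2 + 757 = 760
760 < 1514 → deficient

s(1514) = 760 (deficient)


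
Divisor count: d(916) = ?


916 = 2^2 × 229^1
d(916) = (2+1) × (1+1) = 6

6 divisors


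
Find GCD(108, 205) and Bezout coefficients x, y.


Tabular extended Euclidean (each row: r = 108*s + 205*t):
r=108, s=1, t=0
r=205, s=0, t=1
q=0: r=108, s=1, t=0   [108*(1) + 205*(0) = 108]
q=1: r=97, s=-1, t=1   [108*(-1) + 205*(1) = 97]
q=1: r=11, s=2, t=-1   [108*(2) + 205*(-1) = 11]
q=8: r=9, s=-17, t=9   [108*(-17) + 205*(9) = 9]
q=1: r=2, s=19, t=-10   [108*(19) + 205*(-10) = 2]
q=4: r=1, s=-93, t=49   [108*(-93) + 205*(49) = 1]
q=2: r=0, s=205, t=-108   [108*(205) + 205*(-108) = 0]
GCD = 1; from the row with r=1: x=-93, y=49
Check: 108*(-93) + 205*(49) = -10044 + 10045 = 1

GCD = 1, x = -93, y = 49


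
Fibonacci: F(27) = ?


Sequence: 1, 1, 2, 3, 5, 8, 13, 21, 34, 55, 89, 144, 233, 377, 610, 987, 1597, 2584, 4181, 6765, 10946, 17711, 28657, 46368, 75025, 121393, 196418
F(27) = 196418


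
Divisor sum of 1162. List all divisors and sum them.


Divisors of 1162: 1, 2, 7, 14, 83, 166, 581, 1162
Sum = 1 + 2 + 7 + 14 + 83 + 166 + 581 + 1162 = 2016

σ(1162) = 2016


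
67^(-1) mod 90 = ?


Use the extended Euclidean algorithm on (90, 67); each row r = 90*s + 67*t:
r=90, s=1, t=0
r=67, s=0, t=1
q=1: r=23, s=1, t=-1   [90*(1) + 67*(-1) = 23]
q=2: r=21, s=-2, t=3   [90*(-2) + 67*(3) = 21]
q=1: r=2, s=3, t=-4   [90*(3) + 67*(-4) = 2]
q=10: r=1, s=-32, t=43   [90*(-32) + 67*(43) = 1]
q=2: r=0, s=67, t=-90   [90*(67) + 67*(-90) = 0]
GCD = 1 with t = 43, so 67*(43) ≡ 1 (mod 90)
Inverse = 43 mod 90 = 43
Check: 67 * 43 = 2881 ≡ 1 (mod 90)

67^(-1) ≡ 43 (mod 90)


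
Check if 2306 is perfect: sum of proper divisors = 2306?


Proper divisors of 2306: 1, 2, 1153
Sum = 1 + 2 + 1153 = 1156

No, 2306 is not perfect (1156 ≠ 2306)


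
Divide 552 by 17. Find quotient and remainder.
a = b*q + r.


552 = 17 * 32 + 8
Check: 544 + 8 = 552

q = 32, r = 8


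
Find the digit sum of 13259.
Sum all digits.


1 + 3 + 2 + 5 + 9 = 20


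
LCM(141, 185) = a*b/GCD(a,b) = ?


GCD(141, 185) = 1
LCM = 141*185/1 = 26085/1 = 26085

LCM = 26085


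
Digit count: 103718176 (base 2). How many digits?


103718176 in base 2 = 110001011101001110100100000
Number of digits = 27

27 digits (base 2)


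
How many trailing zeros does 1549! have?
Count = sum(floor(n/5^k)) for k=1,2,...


floor(1549/5) = 309
floor(1549/25) = 61
floor(1549/125) = 12
floor(1549/625) = 2
Total = 384

384 trailing zeros


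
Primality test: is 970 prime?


970 / 2 = 485 (exact division)
970 is NOT prime.

No, 970 is not prime


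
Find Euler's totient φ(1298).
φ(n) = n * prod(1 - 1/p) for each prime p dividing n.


1298 = 2 × 11 × 59
Prime factors: 2, 11, 59
φ(1298) = 1298 × (1-1/2) × (1-1/11) × (1-1/59)
= 1298 × 1/2 × 10/11 × 58/59 = 580

φ(1298) = 580


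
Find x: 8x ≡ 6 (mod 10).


GCD(8, 10) = 2 divides 6
Divide: 4x ≡ 3 (mod 5)
x ≡ 2 (mod 5)


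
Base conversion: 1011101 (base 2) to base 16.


1011101 (base 2) = 93 (decimal)
93 (decimal) = 5D (base 16)


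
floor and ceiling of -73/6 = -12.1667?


-73/6 = -12.1667
floor = -13
ceil = -12

floor = -13, ceil = -12


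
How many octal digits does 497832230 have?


497832230 in base 8 = 3553050446
Number of digits = 10

10 digits (base 8)


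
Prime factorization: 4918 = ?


4918 / 2 = 2459
2459 / 2459 = 1
4918 = 2 × 2459


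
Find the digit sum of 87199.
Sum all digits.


8 + 7 + 1 + 9 + 9 = 34


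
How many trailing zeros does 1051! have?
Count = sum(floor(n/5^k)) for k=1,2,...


floor(1051/5) = 210
floor(1051/25) = 42
floor(1051/125) = 8
floor(1051/625) = 1
Total = 261

261 trailing zeros


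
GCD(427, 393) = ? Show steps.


427 = 1 * 393 + 34
393 = 11 * 34 + 19
34 = 1 * 19 + 15
19 = 1 * 15 + 4
15 = 3 * 4 + 3
4 = 1 * 3 + 1
3 = 3 * 1 + 0
GCD = 1


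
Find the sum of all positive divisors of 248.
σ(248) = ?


Divisors of 248: 1, 2, 4, 8, 31, 62, 124, 248
Sum = 1 + 2 + 4 + 8 + 31 + 62 + 124 + 248 = 480

σ(248) = 480


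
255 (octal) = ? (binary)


255 (base 8) = 173 (decimal)
173 (decimal) = 10101101 (base 2)


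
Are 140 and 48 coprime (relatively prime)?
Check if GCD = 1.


Euclidean algorithm:
140 = 2 * 48 + 44
48 = 1 * 44 + 4
44 = 11 * 4 + 0
GCD(140, 48) = 4

No, not coprime (GCD = 4)


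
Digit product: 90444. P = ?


9 × 0 × 4 × 4 × 4 = 0


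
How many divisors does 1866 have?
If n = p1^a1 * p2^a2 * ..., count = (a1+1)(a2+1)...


1866 = 2^1 × 3^1 × 311^1
d(1866) = (1+1) × (1+1) × (1+1) = 8

8 divisors


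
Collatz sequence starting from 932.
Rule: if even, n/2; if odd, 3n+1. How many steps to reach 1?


932 → 466 → 233 → 700 → 350 → 175 → 526 → 263 → 790 → 395 → 1186 → 593 → 1780 → 890 → 445 → 1336 → 668 → 334 → 167 → 502 → 251 → 754 → 377 → 1132 → 566 → 283 → 850 → 425 → 1276 → 638 → 319 → 958 → 479 → 1438 → 719 → 2158 → 1079 → 3238 → 1619 → 4858 → 2429 → 7288 → 3644 → 1822 → 911 → 2734 → 1367 → 4102 → 2051 → 6154 → 3077 → 9232 → 4616 → 2308 → 1154 → 577 → 1732 → 866 → 433 → 1300 → 650 → 325 → 976 → 488 → 244 → 122 → 61 → 184 → 92 → 46 → 23 → 70 → 35 → 106 → 53 → 160 → 80 → 40 → 20 → 10 → 5 → 16 → 8 → 4 → 2 → 1
Total steps = 85

85 steps


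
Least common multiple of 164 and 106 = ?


GCD(164, 106) = 2
LCM = 164*106/2 = 17384/2 = 8692

LCM = 8692


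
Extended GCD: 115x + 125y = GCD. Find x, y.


Tabular extended Euclidean (each row: r = 115*s + 125*t):
r=115, s=1, t=0
r=125, s=0, t=1
q=0: r=115, s=1, t=0   [115*(1) + 125*(0) = 115]
q=1: r=10, s=-1, t=1   [115*(-1) + 125*(1) = 10]
q=11: r=5, s=12, t=-11   [115*(12) + 125*(-11) = 5]
q=2: r=0, s=-25, t=23   [115*(-25) + 125*(23) = 0]
GCD = 5; from the row with r=5: x=12, y=-11
Check: 115*(12) + 125*(-11) = 1380 - 1375 = 5

GCD = 5, x = 12, y = -11


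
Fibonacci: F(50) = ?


Sequence: 1, 1, 2, 3, 5, 8, 13, 21, 34, 55, 89, 144, 233, 377, 610, 987, 1597, 2584, 4181, 6765, 10946, 17711, 28657, 46368, 75025, 121393, 196418, 317811, 514229, 832040, 1346269, 2178309, 3524578, 5702887, 9227465, 14930352, 24157817, 39088169, 63245986, 102334155, 165580141, 267914296, 433494437, 701408733, 1134903170, 1836311903, 2971215073, 4807526976, 7778742049, 12586269025
F(50) = 12586269025


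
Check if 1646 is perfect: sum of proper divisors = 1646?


Proper divisors of 1646: 1, 2, 823
Sum = 1 + 2 + 823 = 826

No, 1646 is not perfect (826 ≠ 1646)


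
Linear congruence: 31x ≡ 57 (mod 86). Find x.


GCD(31, 86) = 1, unique solution
a^(-1) mod 86 = 25
x = 25 * 57 mod 86 = 49

x ≡ 49 (mod 86)


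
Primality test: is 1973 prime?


Check divisors up to sqrt(1973) = 44.4185
No divisors found.
1973 is prime.

Yes, 1973 is prime


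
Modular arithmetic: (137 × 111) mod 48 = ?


137 × 111 = 15207
15207 mod 48 = 39


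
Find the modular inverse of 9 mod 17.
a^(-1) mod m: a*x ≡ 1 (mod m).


Use the extended Euclidean algorithm on (17, 9); each row r = 17*s + 9*t:
r=17, s=1, t=0
r=9, s=0, t=1
q=1: r=8, s=1, t=-1   [17*(1) + 9*(-1) = 8]
q=1: r=1, s=-1, t=2   [17*(-1) + 9*(2) = 1]
q=8: r=0, s=9, t=-17   [17*(9) + 9*(-17) = 0]
GCD = 1 with t = 2, so 9*(2) ≡ 1 (mod 17)
Inverse = 2 mod 17 = 2
Check: 9 * 2 = 18 ≡ 1 (mod 17)

9^(-1) ≡ 2 (mod 17)


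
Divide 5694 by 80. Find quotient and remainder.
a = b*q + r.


5694 = 80 * 71 + 14
Check: 5680 + 14 = 5694

q = 71, r = 14


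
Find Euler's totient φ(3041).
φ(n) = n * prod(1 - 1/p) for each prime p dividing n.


3041 = 3041
Prime factors: 3041
φ(3041) = 3041 × (1-1/3041)
= 3041 × 3040/3041 = 3040

φ(3041) = 3040


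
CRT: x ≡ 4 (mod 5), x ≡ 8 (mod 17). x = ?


M = 5*17 = 85
M1 = M/5 = 17, M2 = M/17 = 5
M1^(-1) mod 5 = 3, M2^(-1) mod 17 = 7
x = 4*17*3 + 8*5*7 = 484
484 mod 85 = 59
Check: 59 mod 5 = 4 ✓, 59 mod 17 = 8 ✓

x ≡ 59 (mod 85)


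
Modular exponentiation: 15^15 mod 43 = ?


15^1 mod 43 = 15
15^2 mod 43 = 10
15^3 mod 43 = 21
15^4 mod 43 = 14
15^5 mod 43 = 38
15^6 mod 43 = 11
15^7 mod 43 = 36
15^8 mod 43 = 24
15^9 mod 43 = 16
15^10 mod 43 = 25
15^11 mod 43 = 31
15^12 mod 43 = 35
15^13 mod 43 = 9
15^14 mod 43 = 6
15^15 mod 43 = 4


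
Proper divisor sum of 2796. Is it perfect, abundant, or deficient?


Proper divisors: 1, 2, 3, 4, 6, 12, 233, 466, 699, 932, 1398
Sum = 1 + 2 + 3 + 4 + 6 + 12 + 233 + 466 + 699 + 932 + 1398 = 3756
3756 > 2796 → abundant

s(2796) = 3756 (abundant)


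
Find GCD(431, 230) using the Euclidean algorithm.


431 = 1 * 230 + 201
230 = 1 * 201 + 29
201 = 6 * 29 + 27
29 = 1 * 27 + 2
27 = 13 * 2 + 1
2 = 2 * 1 + 0
GCD = 1


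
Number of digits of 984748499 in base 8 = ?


984748499 in base 8 = 7254410723
Number of digits = 10

10 digits (base 8)


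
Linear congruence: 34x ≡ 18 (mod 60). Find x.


GCD(34, 60) = 2 divides 18
Divide: 17x ≡ 9 (mod 30)
x ≡ 27 (mod 30)
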